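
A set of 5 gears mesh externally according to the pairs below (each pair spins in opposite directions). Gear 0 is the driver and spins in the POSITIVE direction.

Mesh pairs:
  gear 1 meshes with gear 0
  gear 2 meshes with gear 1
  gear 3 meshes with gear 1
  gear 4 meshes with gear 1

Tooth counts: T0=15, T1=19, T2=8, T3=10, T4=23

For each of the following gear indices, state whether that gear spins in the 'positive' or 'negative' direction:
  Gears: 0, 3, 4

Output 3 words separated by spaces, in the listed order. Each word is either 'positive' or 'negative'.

Gear 0 (driver): positive (depth 0)
  gear 1: meshes with gear 0 -> depth 1 -> negative (opposite of gear 0)
  gear 2: meshes with gear 1 -> depth 2 -> positive (opposite of gear 1)
  gear 3: meshes with gear 1 -> depth 2 -> positive (opposite of gear 1)
  gear 4: meshes with gear 1 -> depth 2 -> positive (opposite of gear 1)
Queried indices 0, 3, 4 -> positive, positive, positive

Answer: positive positive positive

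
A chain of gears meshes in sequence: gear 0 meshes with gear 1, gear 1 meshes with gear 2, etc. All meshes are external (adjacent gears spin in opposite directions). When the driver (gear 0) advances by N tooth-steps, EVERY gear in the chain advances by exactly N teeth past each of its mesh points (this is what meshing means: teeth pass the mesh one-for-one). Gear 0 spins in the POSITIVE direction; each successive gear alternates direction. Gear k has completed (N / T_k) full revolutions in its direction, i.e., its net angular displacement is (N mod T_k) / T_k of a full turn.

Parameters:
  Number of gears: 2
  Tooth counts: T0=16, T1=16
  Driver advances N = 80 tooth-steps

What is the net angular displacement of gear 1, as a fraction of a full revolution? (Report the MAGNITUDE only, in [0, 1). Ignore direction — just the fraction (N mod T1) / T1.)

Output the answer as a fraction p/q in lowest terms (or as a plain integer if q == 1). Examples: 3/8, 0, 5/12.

Answer: 0

Derivation:
Chain of 2 gears, tooth counts: [16, 16]
  gear 0: T0=16, direction=positive, advance = 80 mod 16 = 0 teeth = 0/16 turn
  gear 1: T1=16, direction=negative, advance = 80 mod 16 = 0 teeth = 0/16 turn
Gear 1: 80 mod 16 = 0
Fraction = 0 / 16 = 0/1 (gcd(0,16)=16) = 0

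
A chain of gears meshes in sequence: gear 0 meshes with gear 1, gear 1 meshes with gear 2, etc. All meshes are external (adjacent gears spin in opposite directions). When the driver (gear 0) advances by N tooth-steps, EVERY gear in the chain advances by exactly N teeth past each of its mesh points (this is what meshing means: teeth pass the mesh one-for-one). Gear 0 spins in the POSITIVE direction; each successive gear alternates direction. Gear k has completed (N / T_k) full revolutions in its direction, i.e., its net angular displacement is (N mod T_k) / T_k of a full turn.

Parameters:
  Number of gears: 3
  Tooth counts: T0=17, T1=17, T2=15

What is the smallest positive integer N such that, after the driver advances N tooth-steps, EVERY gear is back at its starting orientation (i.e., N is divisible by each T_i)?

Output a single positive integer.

Gear k returns to start when N is a multiple of T_k.
All gears at start simultaneously when N is a common multiple of [17, 17, 15]; the smallest such N is lcm(17, 17, 15).
Start: lcm = T0 = 17
Fold in T1=17: gcd(17, 17) = 17; lcm(17, 17) = 17 * 17 / 17 = 289 / 17 = 17
Fold in T2=15: gcd(17, 15) = 1; lcm(17, 15) = 17 * 15 / 1 = 255 / 1 = 255
Full cycle length = 255

Answer: 255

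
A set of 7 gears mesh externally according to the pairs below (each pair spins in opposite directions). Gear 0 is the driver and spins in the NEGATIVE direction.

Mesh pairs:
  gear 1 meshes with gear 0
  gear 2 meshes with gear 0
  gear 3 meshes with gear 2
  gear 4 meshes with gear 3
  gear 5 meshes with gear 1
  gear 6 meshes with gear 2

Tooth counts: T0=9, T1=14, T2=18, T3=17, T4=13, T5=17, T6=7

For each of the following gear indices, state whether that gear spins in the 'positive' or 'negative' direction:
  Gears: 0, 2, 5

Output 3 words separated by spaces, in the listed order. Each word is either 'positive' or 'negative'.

Answer: negative positive negative

Derivation:
Gear 0 (driver): negative (depth 0)
  gear 1: meshes with gear 0 -> depth 1 -> positive (opposite of gear 0)
  gear 2: meshes with gear 0 -> depth 1 -> positive (opposite of gear 0)
  gear 3: meshes with gear 2 -> depth 2 -> negative (opposite of gear 2)
  gear 4: meshes with gear 3 -> depth 3 -> positive (opposite of gear 3)
  gear 5: meshes with gear 1 -> depth 2 -> negative (opposite of gear 1)
  gear 6: meshes with gear 2 -> depth 2 -> negative (opposite of gear 2)
Queried indices 0, 2, 5 -> negative, positive, negative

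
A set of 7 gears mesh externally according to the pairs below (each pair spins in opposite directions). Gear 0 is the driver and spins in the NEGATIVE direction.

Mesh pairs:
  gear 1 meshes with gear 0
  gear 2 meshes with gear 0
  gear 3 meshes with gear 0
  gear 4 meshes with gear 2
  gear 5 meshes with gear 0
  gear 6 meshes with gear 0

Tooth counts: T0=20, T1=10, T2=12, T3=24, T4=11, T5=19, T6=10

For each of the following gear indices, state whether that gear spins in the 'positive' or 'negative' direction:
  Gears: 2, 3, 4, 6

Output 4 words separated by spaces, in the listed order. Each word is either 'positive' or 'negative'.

Answer: positive positive negative positive

Derivation:
Gear 0 (driver): negative (depth 0)
  gear 1: meshes with gear 0 -> depth 1 -> positive (opposite of gear 0)
  gear 2: meshes with gear 0 -> depth 1 -> positive (opposite of gear 0)
  gear 3: meshes with gear 0 -> depth 1 -> positive (opposite of gear 0)
  gear 4: meshes with gear 2 -> depth 2 -> negative (opposite of gear 2)
  gear 5: meshes with gear 0 -> depth 1 -> positive (opposite of gear 0)
  gear 6: meshes with gear 0 -> depth 1 -> positive (opposite of gear 0)
Queried indices 2, 3, 4, 6 -> positive, positive, negative, positive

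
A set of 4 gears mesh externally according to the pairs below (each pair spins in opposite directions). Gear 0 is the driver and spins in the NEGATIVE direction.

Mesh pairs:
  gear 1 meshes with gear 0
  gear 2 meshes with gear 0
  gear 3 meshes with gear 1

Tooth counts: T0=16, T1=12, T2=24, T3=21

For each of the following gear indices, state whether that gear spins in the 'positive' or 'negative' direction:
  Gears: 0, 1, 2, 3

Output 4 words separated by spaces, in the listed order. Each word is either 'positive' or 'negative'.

Answer: negative positive positive negative

Derivation:
Gear 0 (driver): negative (depth 0)
  gear 1: meshes with gear 0 -> depth 1 -> positive (opposite of gear 0)
  gear 2: meshes with gear 0 -> depth 1 -> positive (opposite of gear 0)
  gear 3: meshes with gear 1 -> depth 2 -> negative (opposite of gear 1)
Queried indices 0, 1, 2, 3 -> negative, positive, positive, negative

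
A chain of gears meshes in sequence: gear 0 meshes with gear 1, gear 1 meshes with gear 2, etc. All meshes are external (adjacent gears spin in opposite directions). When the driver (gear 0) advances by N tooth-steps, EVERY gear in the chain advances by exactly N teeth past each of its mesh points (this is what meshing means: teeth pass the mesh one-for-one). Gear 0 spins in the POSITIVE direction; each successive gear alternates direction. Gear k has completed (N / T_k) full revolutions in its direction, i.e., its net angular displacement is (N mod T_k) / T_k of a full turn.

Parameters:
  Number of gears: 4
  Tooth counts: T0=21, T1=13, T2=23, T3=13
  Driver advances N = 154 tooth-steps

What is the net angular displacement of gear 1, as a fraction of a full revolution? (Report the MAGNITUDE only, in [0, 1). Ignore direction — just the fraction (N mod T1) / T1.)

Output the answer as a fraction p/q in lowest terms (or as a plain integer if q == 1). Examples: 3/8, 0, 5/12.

Answer: 11/13

Derivation:
Chain of 4 gears, tooth counts: [21, 13, 23, 13]
  gear 0: T0=21, direction=positive, advance = 154 mod 21 = 7 teeth = 7/21 turn
  gear 1: T1=13, direction=negative, advance = 154 mod 13 = 11 teeth = 11/13 turn
  gear 2: T2=23, direction=positive, advance = 154 mod 23 = 16 teeth = 16/23 turn
  gear 3: T3=13, direction=negative, advance = 154 mod 13 = 11 teeth = 11/13 turn
Gear 1: 154 mod 13 = 11
Fraction = 11 / 13 = 11/13 (gcd(11,13)=1) = 11/13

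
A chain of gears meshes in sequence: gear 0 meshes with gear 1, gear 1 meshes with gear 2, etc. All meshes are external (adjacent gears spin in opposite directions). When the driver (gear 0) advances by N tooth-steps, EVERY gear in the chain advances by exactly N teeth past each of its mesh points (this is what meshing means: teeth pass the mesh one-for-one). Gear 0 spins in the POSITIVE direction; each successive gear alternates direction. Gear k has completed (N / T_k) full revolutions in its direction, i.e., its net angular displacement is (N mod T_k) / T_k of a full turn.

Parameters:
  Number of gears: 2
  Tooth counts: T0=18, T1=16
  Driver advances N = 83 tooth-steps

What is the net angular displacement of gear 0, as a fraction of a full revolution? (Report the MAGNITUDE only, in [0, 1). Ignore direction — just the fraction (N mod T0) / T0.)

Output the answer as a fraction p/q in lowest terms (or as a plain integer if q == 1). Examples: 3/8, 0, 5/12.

Chain of 2 gears, tooth counts: [18, 16]
  gear 0: T0=18, direction=positive, advance = 83 mod 18 = 11 teeth = 11/18 turn
  gear 1: T1=16, direction=negative, advance = 83 mod 16 = 3 teeth = 3/16 turn
Gear 0: 83 mod 18 = 11
Fraction = 11 / 18 = 11/18 (gcd(11,18)=1) = 11/18

Answer: 11/18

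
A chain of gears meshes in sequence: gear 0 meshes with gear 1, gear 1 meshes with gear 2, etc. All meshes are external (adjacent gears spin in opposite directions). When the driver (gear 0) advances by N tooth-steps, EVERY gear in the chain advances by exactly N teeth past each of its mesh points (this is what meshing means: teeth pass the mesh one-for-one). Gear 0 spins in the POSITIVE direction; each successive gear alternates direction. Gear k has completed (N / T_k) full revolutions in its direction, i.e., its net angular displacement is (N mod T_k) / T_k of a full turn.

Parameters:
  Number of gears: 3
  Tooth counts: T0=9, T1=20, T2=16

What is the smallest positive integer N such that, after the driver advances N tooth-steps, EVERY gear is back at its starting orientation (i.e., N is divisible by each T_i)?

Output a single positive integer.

Gear k returns to start when N is a multiple of T_k.
All gears at start simultaneously when N is a common multiple of [9, 20, 16]; the smallest such N is lcm(9, 20, 16).
Start: lcm = T0 = 9
Fold in T1=20: gcd(9, 20) = 1; lcm(9, 20) = 9 * 20 / 1 = 180 / 1 = 180
Fold in T2=16: gcd(180, 16) = 4; lcm(180, 16) = 180 * 16 / 4 = 2880 / 4 = 720
Full cycle length = 720

Answer: 720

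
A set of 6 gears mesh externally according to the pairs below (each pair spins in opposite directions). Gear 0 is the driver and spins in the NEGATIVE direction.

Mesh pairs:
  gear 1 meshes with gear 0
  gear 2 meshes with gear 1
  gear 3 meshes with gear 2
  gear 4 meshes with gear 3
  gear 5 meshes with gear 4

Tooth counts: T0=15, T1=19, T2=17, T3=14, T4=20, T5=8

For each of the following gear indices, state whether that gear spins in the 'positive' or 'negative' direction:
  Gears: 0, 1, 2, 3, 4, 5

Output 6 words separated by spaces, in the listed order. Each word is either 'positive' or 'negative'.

Answer: negative positive negative positive negative positive

Derivation:
Gear 0 (driver): negative (depth 0)
  gear 1: meshes with gear 0 -> depth 1 -> positive (opposite of gear 0)
  gear 2: meshes with gear 1 -> depth 2 -> negative (opposite of gear 1)
  gear 3: meshes with gear 2 -> depth 3 -> positive (opposite of gear 2)
  gear 4: meshes with gear 3 -> depth 4 -> negative (opposite of gear 3)
  gear 5: meshes with gear 4 -> depth 5 -> positive (opposite of gear 4)
Queried indices 0, 1, 2, 3, 4, 5 -> negative, positive, negative, positive, negative, positive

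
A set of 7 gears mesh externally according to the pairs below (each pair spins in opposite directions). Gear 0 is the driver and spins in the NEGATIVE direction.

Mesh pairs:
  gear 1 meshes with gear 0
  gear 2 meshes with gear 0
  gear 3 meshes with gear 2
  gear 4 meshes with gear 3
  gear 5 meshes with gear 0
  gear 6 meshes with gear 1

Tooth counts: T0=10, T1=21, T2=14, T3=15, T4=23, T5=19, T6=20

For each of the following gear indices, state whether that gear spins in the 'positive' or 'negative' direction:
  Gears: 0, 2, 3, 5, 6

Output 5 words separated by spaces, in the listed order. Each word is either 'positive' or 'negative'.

Gear 0 (driver): negative (depth 0)
  gear 1: meshes with gear 0 -> depth 1 -> positive (opposite of gear 0)
  gear 2: meshes with gear 0 -> depth 1 -> positive (opposite of gear 0)
  gear 3: meshes with gear 2 -> depth 2 -> negative (opposite of gear 2)
  gear 4: meshes with gear 3 -> depth 3 -> positive (opposite of gear 3)
  gear 5: meshes with gear 0 -> depth 1 -> positive (opposite of gear 0)
  gear 6: meshes with gear 1 -> depth 2 -> negative (opposite of gear 1)
Queried indices 0, 2, 3, 5, 6 -> negative, positive, negative, positive, negative

Answer: negative positive negative positive negative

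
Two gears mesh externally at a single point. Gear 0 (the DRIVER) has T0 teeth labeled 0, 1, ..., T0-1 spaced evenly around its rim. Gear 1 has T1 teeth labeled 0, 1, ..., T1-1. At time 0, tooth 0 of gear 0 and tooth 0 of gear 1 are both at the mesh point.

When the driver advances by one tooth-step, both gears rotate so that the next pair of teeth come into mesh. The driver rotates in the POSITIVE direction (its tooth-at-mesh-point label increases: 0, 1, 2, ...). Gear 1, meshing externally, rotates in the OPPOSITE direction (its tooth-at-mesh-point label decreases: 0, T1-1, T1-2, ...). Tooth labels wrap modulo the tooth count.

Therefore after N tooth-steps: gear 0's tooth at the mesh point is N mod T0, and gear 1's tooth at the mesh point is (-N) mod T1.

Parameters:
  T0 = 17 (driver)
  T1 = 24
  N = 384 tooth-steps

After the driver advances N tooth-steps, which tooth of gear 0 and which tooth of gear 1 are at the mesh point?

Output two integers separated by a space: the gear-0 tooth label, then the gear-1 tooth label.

Gear 0 (driver, T0=17): tooth at mesh = N mod T0
  384 = 22 * 17 + 10, so 384 mod 17 = 10
  gear 0 tooth = 10
Gear 1 (driven, T1=24): tooth at mesh = (-N) mod T1
  384 = 16 * 24 + 0, so 384 mod 24 = 0
  (-384) mod 24 = 0
Mesh after 384 steps: gear-0 tooth 10 meets gear-1 tooth 0

Answer: 10 0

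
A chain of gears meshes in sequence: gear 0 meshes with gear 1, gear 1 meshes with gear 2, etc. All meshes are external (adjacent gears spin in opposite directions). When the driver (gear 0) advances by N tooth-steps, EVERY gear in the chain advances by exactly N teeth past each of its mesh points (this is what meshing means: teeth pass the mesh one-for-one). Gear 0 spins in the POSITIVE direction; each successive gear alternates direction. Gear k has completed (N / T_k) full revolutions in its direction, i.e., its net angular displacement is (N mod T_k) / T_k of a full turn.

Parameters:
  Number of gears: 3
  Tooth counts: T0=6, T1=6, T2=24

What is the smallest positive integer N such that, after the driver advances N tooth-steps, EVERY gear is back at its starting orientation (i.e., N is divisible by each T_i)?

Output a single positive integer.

Answer: 24

Derivation:
Gear k returns to start when N is a multiple of T_k.
All gears at start simultaneously when N is a common multiple of [6, 6, 24]; the smallest such N is lcm(6, 6, 24).
Start: lcm = T0 = 6
Fold in T1=6: gcd(6, 6) = 6; lcm(6, 6) = 6 * 6 / 6 = 36 / 6 = 6
Fold in T2=24: gcd(6, 24) = 6; lcm(6, 24) = 6 * 24 / 6 = 144 / 6 = 24
Full cycle length = 24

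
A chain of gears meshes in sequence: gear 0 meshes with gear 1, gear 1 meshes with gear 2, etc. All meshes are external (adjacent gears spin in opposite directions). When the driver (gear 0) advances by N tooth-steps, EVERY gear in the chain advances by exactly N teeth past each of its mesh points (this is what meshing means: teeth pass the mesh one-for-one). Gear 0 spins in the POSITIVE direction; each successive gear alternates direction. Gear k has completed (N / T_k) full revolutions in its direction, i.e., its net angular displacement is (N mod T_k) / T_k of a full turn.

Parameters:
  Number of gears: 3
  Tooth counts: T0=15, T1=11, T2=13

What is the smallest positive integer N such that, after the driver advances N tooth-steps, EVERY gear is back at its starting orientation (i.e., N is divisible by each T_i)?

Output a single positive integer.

Gear k returns to start when N is a multiple of T_k.
All gears at start simultaneously when N is a common multiple of [15, 11, 13]; the smallest such N is lcm(15, 11, 13).
Start: lcm = T0 = 15
Fold in T1=11: gcd(15, 11) = 1; lcm(15, 11) = 15 * 11 / 1 = 165 / 1 = 165
Fold in T2=13: gcd(165, 13) = 1; lcm(165, 13) = 165 * 13 / 1 = 2145 / 1 = 2145
Full cycle length = 2145

Answer: 2145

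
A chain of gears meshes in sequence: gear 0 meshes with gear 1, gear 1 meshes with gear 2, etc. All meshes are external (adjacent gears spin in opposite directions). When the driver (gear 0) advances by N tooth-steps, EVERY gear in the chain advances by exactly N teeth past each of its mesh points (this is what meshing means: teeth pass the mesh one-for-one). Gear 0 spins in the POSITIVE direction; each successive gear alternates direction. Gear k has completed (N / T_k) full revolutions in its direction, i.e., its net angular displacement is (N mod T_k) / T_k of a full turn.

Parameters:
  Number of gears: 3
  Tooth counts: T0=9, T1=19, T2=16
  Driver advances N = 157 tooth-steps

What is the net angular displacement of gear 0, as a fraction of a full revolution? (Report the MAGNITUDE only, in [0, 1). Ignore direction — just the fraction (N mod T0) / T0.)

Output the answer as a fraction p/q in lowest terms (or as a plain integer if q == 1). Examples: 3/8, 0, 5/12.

Chain of 3 gears, tooth counts: [9, 19, 16]
  gear 0: T0=9, direction=positive, advance = 157 mod 9 = 4 teeth = 4/9 turn
  gear 1: T1=19, direction=negative, advance = 157 mod 19 = 5 teeth = 5/19 turn
  gear 2: T2=16, direction=positive, advance = 157 mod 16 = 13 teeth = 13/16 turn
Gear 0: 157 mod 9 = 4
Fraction = 4 / 9 = 4/9 (gcd(4,9)=1) = 4/9

Answer: 4/9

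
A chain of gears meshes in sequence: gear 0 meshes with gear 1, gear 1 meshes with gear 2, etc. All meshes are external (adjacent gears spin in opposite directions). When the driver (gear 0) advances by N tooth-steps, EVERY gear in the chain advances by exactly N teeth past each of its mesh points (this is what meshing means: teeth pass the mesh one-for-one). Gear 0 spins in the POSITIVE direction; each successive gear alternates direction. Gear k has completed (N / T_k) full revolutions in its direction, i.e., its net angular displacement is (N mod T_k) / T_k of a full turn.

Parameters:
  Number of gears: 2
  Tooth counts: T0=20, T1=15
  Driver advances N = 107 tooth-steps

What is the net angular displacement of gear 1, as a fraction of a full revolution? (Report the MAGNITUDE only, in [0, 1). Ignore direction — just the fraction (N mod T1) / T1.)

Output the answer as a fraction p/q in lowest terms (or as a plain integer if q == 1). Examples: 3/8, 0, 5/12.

Answer: 2/15

Derivation:
Chain of 2 gears, tooth counts: [20, 15]
  gear 0: T0=20, direction=positive, advance = 107 mod 20 = 7 teeth = 7/20 turn
  gear 1: T1=15, direction=negative, advance = 107 mod 15 = 2 teeth = 2/15 turn
Gear 1: 107 mod 15 = 2
Fraction = 2 / 15 = 2/15 (gcd(2,15)=1) = 2/15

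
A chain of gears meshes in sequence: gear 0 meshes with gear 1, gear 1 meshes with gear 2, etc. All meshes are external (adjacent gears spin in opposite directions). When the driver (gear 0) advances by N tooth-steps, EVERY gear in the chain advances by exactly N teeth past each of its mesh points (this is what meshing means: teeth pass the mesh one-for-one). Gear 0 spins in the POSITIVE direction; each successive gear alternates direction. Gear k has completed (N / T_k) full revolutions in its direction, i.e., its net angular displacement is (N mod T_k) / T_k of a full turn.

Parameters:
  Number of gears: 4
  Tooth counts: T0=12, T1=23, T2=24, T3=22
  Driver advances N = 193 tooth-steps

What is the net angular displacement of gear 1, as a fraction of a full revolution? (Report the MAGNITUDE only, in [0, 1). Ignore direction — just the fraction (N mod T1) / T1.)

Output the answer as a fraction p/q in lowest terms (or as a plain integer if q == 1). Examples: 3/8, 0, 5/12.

Answer: 9/23

Derivation:
Chain of 4 gears, tooth counts: [12, 23, 24, 22]
  gear 0: T0=12, direction=positive, advance = 193 mod 12 = 1 teeth = 1/12 turn
  gear 1: T1=23, direction=negative, advance = 193 mod 23 = 9 teeth = 9/23 turn
  gear 2: T2=24, direction=positive, advance = 193 mod 24 = 1 teeth = 1/24 turn
  gear 3: T3=22, direction=negative, advance = 193 mod 22 = 17 teeth = 17/22 turn
Gear 1: 193 mod 23 = 9
Fraction = 9 / 23 = 9/23 (gcd(9,23)=1) = 9/23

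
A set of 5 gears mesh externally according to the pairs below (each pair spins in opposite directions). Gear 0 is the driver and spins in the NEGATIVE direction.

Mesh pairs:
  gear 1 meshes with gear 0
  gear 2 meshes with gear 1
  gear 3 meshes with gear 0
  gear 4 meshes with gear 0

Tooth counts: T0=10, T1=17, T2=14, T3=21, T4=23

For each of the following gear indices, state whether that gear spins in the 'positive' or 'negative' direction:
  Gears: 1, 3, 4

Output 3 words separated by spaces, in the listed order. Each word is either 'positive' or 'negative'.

Gear 0 (driver): negative (depth 0)
  gear 1: meshes with gear 0 -> depth 1 -> positive (opposite of gear 0)
  gear 2: meshes with gear 1 -> depth 2 -> negative (opposite of gear 1)
  gear 3: meshes with gear 0 -> depth 1 -> positive (opposite of gear 0)
  gear 4: meshes with gear 0 -> depth 1 -> positive (opposite of gear 0)
Queried indices 1, 3, 4 -> positive, positive, positive

Answer: positive positive positive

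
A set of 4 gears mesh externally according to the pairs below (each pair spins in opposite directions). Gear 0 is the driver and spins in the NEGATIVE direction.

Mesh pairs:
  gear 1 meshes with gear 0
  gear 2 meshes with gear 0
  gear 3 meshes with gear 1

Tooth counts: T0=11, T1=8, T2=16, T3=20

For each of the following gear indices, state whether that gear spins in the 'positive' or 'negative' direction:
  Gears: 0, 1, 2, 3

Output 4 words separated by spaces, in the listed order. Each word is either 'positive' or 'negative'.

Answer: negative positive positive negative

Derivation:
Gear 0 (driver): negative (depth 0)
  gear 1: meshes with gear 0 -> depth 1 -> positive (opposite of gear 0)
  gear 2: meshes with gear 0 -> depth 1 -> positive (opposite of gear 0)
  gear 3: meshes with gear 1 -> depth 2 -> negative (opposite of gear 1)
Queried indices 0, 1, 2, 3 -> negative, positive, positive, negative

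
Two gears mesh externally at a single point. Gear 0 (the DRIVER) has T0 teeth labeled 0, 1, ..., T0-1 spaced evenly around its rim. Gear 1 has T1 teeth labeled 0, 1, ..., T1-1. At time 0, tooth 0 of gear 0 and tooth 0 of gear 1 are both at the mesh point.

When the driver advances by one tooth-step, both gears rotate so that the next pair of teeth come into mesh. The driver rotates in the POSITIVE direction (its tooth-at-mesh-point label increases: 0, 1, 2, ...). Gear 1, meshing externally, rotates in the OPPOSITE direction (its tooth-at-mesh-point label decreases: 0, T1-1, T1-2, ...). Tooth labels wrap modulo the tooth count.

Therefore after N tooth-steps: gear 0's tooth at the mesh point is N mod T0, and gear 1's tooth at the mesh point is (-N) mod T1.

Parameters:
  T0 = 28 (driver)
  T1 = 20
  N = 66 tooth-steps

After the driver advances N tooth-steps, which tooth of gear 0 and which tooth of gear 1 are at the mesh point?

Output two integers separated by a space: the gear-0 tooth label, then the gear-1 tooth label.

Gear 0 (driver, T0=28): tooth at mesh = N mod T0
  66 = 2 * 28 + 10, so 66 mod 28 = 10
  gear 0 tooth = 10
Gear 1 (driven, T1=20): tooth at mesh = (-N) mod T1
  66 = 3 * 20 + 6, so 66 mod 20 = 6
  (-66) mod 20 = (-6) mod 20 = 20 - 6 = 14
Mesh after 66 steps: gear-0 tooth 10 meets gear-1 tooth 14

Answer: 10 14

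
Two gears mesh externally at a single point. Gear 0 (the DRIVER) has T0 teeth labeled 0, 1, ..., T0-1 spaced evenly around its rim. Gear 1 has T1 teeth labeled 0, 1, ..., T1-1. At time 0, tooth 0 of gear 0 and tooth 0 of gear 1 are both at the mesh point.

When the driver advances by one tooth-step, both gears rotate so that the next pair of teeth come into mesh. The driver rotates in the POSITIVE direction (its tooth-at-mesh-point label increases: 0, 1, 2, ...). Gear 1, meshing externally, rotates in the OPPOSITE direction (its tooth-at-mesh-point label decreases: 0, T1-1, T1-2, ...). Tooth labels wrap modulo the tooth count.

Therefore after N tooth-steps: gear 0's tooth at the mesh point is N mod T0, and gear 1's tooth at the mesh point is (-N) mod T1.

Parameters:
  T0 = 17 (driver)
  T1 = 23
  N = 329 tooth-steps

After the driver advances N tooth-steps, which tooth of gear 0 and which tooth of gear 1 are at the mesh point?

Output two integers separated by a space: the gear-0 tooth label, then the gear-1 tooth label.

Gear 0 (driver, T0=17): tooth at mesh = N mod T0
  329 = 19 * 17 + 6, so 329 mod 17 = 6
  gear 0 tooth = 6
Gear 1 (driven, T1=23): tooth at mesh = (-N) mod T1
  329 = 14 * 23 + 7, so 329 mod 23 = 7
  (-329) mod 23 = (-7) mod 23 = 23 - 7 = 16
Mesh after 329 steps: gear-0 tooth 6 meets gear-1 tooth 16

Answer: 6 16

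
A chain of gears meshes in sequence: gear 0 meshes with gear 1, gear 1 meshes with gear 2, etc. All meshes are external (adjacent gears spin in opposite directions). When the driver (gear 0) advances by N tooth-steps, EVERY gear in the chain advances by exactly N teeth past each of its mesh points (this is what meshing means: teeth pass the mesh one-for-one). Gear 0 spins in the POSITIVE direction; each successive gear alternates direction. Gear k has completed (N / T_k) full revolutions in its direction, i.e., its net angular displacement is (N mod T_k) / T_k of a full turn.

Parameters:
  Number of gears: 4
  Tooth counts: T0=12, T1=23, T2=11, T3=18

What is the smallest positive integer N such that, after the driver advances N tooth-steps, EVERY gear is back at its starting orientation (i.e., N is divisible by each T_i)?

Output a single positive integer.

Gear k returns to start when N is a multiple of T_k.
All gears at start simultaneously when N is a common multiple of [12, 23, 11, 18]; the smallest such N is lcm(12, 23, 11, 18).
Start: lcm = T0 = 12
Fold in T1=23: gcd(12, 23) = 1; lcm(12, 23) = 12 * 23 / 1 = 276 / 1 = 276
Fold in T2=11: gcd(276, 11) = 1; lcm(276, 11) = 276 * 11 / 1 = 3036 / 1 = 3036
Fold in T3=18: gcd(3036, 18) = 6; lcm(3036, 18) = 3036 * 18 / 6 = 54648 / 6 = 9108
Full cycle length = 9108

Answer: 9108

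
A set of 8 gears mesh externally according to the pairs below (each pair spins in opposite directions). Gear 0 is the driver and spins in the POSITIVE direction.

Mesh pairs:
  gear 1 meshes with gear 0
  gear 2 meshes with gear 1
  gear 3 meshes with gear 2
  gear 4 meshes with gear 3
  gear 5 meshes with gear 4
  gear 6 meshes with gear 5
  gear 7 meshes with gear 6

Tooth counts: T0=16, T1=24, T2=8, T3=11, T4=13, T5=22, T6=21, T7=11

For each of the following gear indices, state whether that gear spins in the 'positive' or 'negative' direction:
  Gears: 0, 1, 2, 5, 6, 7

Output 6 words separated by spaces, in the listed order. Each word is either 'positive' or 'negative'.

Answer: positive negative positive negative positive negative

Derivation:
Gear 0 (driver): positive (depth 0)
  gear 1: meshes with gear 0 -> depth 1 -> negative (opposite of gear 0)
  gear 2: meshes with gear 1 -> depth 2 -> positive (opposite of gear 1)
  gear 3: meshes with gear 2 -> depth 3 -> negative (opposite of gear 2)
  gear 4: meshes with gear 3 -> depth 4 -> positive (opposite of gear 3)
  gear 5: meshes with gear 4 -> depth 5 -> negative (opposite of gear 4)
  gear 6: meshes with gear 5 -> depth 6 -> positive (opposite of gear 5)
  gear 7: meshes with gear 6 -> depth 7 -> negative (opposite of gear 6)
Queried indices 0, 1, 2, 5, 6, 7 -> positive, negative, positive, negative, positive, negative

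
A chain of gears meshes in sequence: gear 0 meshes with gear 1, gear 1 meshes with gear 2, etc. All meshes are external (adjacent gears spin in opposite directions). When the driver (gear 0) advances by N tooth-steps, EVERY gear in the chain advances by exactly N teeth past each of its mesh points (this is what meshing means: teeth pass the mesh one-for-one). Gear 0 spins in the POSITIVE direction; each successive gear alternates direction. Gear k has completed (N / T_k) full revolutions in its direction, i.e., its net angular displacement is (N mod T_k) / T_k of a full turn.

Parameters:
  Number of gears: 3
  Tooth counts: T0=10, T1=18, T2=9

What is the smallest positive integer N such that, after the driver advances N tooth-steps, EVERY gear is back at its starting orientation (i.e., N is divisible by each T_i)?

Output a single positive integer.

Answer: 90

Derivation:
Gear k returns to start when N is a multiple of T_k.
All gears at start simultaneously when N is a common multiple of [10, 18, 9]; the smallest such N is lcm(10, 18, 9).
Start: lcm = T0 = 10
Fold in T1=18: gcd(10, 18) = 2; lcm(10, 18) = 10 * 18 / 2 = 180 / 2 = 90
Fold in T2=9: gcd(90, 9) = 9; lcm(90, 9) = 90 * 9 / 9 = 810 / 9 = 90
Full cycle length = 90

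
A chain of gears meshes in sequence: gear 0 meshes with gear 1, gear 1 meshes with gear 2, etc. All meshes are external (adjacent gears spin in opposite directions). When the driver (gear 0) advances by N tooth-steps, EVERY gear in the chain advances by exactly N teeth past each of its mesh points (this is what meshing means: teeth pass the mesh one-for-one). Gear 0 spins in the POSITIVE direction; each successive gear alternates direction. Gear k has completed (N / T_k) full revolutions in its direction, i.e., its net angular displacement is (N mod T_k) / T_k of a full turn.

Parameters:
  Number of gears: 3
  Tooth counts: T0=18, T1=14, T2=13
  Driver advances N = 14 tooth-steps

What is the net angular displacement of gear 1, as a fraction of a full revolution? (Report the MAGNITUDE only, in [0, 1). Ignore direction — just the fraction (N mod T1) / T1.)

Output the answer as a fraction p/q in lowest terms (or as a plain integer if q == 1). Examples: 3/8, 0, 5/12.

Answer: 0

Derivation:
Chain of 3 gears, tooth counts: [18, 14, 13]
  gear 0: T0=18, direction=positive, advance = 14 mod 18 = 14 teeth = 14/18 turn
  gear 1: T1=14, direction=negative, advance = 14 mod 14 = 0 teeth = 0/14 turn
  gear 2: T2=13, direction=positive, advance = 14 mod 13 = 1 teeth = 1/13 turn
Gear 1: 14 mod 14 = 0
Fraction = 0 / 14 = 0/1 (gcd(0,14)=14) = 0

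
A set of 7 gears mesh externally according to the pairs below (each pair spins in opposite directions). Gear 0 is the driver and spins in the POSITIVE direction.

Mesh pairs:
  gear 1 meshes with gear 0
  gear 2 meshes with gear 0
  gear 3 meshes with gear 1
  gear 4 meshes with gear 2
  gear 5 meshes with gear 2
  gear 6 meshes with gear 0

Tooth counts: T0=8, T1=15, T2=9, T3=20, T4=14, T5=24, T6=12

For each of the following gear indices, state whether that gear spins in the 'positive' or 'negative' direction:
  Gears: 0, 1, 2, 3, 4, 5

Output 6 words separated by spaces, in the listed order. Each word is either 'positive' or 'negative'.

Answer: positive negative negative positive positive positive

Derivation:
Gear 0 (driver): positive (depth 0)
  gear 1: meshes with gear 0 -> depth 1 -> negative (opposite of gear 0)
  gear 2: meshes with gear 0 -> depth 1 -> negative (opposite of gear 0)
  gear 3: meshes with gear 1 -> depth 2 -> positive (opposite of gear 1)
  gear 4: meshes with gear 2 -> depth 2 -> positive (opposite of gear 2)
  gear 5: meshes with gear 2 -> depth 2 -> positive (opposite of gear 2)
  gear 6: meshes with gear 0 -> depth 1 -> negative (opposite of gear 0)
Queried indices 0, 1, 2, 3, 4, 5 -> positive, negative, negative, positive, positive, positive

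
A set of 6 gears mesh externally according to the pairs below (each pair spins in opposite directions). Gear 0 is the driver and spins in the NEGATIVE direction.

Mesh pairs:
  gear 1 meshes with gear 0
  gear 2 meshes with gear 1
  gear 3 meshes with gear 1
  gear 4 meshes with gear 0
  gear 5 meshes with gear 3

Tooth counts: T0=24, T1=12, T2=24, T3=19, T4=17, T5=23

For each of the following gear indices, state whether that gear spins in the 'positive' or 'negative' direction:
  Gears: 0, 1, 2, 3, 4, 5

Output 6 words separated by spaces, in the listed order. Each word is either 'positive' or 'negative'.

Gear 0 (driver): negative (depth 0)
  gear 1: meshes with gear 0 -> depth 1 -> positive (opposite of gear 0)
  gear 2: meshes with gear 1 -> depth 2 -> negative (opposite of gear 1)
  gear 3: meshes with gear 1 -> depth 2 -> negative (opposite of gear 1)
  gear 4: meshes with gear 0 -> depth 1 -> positive (opposite of gear 0)
  gear 5: meshes with gear 3 -> depth 3 -> positive (opposite of gear 3)
Queried indices 0, 1, 2, 3, 4, 5 -> negative, positive, negative, negative, positive, positive

Answer: negative positive negative negative positive positive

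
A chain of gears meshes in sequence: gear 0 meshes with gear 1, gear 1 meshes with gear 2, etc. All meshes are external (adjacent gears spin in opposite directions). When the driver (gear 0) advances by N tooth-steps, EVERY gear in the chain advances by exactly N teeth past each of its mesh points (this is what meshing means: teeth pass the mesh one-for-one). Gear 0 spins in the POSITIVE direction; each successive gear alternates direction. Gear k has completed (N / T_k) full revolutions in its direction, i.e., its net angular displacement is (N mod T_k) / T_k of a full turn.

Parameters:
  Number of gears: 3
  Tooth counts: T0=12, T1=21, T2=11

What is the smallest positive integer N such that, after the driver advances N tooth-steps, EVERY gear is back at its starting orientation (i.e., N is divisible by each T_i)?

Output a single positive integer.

Answer: 924

Derivation:
Gear k returns to start when N is a multiple of T_k.
All gears at start simultaneously when N is a common multiple of [12, 21, 11]; the smallest such N is lcm(12, 21, 11).
Start: lcm = T0 = 12
Fold in T1=21: gcd(12, 21) = 3; lcm(12, 21) = 12 * 21 / 3 = 252 / 3 = 84
Fold in T2=11: gcd(84, 11) = 1; lcm(84, 11) = 84 * 11 / 1 = 924 / 1 = 924
Full cycle length = 924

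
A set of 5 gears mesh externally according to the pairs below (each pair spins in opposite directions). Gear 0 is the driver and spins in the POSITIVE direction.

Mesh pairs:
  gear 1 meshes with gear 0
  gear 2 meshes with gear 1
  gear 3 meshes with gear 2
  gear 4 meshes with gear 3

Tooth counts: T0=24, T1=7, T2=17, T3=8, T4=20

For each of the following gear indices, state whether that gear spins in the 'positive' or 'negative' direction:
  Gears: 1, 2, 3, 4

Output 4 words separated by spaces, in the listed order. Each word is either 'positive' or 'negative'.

Gear 0 (driver): positive (depth 0)
  gear 1: meshes with gear 0 -> depth 1 -> negative (opposite of gear 0)
  gear 2: meshes with gear 1 -> depth 2 -> positive (opposite of gear 1)
  gear 3: meshes with gear 2 -> depth 3 -> negative (opposite of gear 2)
  gear 4: meshes with gear 3 -> depth 4 -> positive (opposite of gear 3)
Queried indices 1, 2, 3, 4 -> negative, positive, negative, positive

Answer: negative positive negative positive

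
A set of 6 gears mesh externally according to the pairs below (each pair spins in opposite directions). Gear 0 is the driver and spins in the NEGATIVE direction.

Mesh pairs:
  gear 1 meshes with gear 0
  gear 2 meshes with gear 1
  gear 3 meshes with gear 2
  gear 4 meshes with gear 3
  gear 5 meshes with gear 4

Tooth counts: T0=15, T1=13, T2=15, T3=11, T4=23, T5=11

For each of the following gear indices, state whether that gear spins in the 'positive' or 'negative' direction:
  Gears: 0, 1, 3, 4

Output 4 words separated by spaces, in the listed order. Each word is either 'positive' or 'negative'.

Gear 0 (driver): negative (depth 0)
  gear 1: meshes with gear 0 -> depth 1 -> positive (opposite of gear 0)
  gear 2: meshes with gear 1 -> depth 2 -> negative (opposite of gear 1)
  gear 3: meshes with gear 2 -> depth 3 -> positive (opposite of gear 2)
  gear 4: meshes with gear 3 -> depth 4 -> negative (opposite of gear 3)
  gear 5: meshes with gear 4 -> depth 5 -> positive (opposite of gear 4)
Queried indices 0, 1, 3, 4 -> negative, positive, positive, negative

Answer: negative positive positive negative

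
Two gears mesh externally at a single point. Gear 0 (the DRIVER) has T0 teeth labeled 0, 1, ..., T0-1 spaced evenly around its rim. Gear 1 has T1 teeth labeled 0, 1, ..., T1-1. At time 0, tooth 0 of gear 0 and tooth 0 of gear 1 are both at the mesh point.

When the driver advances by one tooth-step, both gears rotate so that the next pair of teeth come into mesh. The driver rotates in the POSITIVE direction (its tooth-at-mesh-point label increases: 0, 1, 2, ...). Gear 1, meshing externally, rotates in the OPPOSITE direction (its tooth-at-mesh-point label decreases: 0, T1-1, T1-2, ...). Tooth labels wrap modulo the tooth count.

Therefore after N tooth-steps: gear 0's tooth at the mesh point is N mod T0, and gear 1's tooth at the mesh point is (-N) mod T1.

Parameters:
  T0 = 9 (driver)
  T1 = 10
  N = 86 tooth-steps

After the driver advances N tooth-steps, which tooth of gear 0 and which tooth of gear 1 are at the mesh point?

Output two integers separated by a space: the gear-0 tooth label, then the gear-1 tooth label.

Gear 0 (driver, T0=9): tooth at mesh = N mod T0
  86 = 9 * 9 + 5, so 86 mod 9 = 5
  gear 0 tooth = 5
Gear 1 (driven, T1=10): tooth at mesh = (-N) mod T1
  86 = 8 * 10 + 6, so 86 mod 10 = 6
  (-86) mod 10 = (-6) mod 10 = 10 - 6 = 4
Mesh after 86 steps: gear-0 tooth 5 meets gear-1 tooth 4

Answer: 5 4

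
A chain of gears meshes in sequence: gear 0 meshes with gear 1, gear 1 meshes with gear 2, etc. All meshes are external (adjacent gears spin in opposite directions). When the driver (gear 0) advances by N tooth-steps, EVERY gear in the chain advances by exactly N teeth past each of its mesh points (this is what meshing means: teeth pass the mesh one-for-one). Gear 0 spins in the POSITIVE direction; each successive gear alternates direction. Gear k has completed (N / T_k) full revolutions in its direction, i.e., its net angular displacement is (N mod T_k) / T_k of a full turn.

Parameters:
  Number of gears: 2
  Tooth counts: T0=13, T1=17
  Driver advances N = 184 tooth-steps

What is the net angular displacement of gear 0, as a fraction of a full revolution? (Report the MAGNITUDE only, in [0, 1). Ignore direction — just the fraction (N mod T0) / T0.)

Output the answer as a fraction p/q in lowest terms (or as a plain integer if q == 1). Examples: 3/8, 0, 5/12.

Chain of 2 gears, tooth counts: [13, 17]
  gear 0: T0=13, direction=positive, advance = 184 mod 13 = 2 teeth = 2/13 turn
  gear 1: T1=17, direction=negative, advance = 184 mod 17 = 14 teeth = 14/17 turn
Gear 0: 184 mod 13 = 2
Fraction = 2 / 13 = 2/13 (gcd(2,13)=1) = 2/13

Answer: 2/13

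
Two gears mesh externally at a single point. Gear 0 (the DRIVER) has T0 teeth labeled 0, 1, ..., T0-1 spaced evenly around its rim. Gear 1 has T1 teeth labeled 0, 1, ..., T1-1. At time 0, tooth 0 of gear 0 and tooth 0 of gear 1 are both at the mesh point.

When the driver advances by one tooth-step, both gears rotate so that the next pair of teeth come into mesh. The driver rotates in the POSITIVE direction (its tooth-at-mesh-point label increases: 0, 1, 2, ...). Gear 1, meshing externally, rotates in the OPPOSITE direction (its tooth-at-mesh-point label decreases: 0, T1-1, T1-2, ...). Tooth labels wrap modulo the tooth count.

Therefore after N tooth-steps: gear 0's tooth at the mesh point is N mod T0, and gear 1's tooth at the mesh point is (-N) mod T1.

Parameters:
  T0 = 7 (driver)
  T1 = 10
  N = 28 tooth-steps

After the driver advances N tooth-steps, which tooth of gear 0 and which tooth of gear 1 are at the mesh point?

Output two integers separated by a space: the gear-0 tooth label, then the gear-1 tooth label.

Gear 0 (driver, T0=7): tooth at mesh = N mod T0
  28 = 4 * 7 + 0, so 28 mod 7 = 0
  gear 0 tooth = 0
Gear 1 (driven, T1=10): tooth at mesh = (-N) mod T1
  28 = 2 * 10 + 8, so 28 mod 10 = 8
  (-28) mod 10 = (-8) mod 10 = 10 - 8 = 2
Mesh after 28 steps: gear-0 tooth 0 meets gear-1 tooth 2

Answer: 0 2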